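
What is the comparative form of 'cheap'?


Apply comparative formation (add -er): 'cheap' -> 'cheaper'.

cheaper


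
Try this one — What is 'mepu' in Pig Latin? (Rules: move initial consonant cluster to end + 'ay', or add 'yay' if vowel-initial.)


'mepu': move consonant cluster 'm' to end and add 'ay': 'epumay'.

epumay


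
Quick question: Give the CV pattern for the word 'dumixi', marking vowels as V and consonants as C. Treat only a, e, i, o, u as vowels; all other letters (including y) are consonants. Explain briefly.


Letter mapping: d = C, u = V, m = C, i = V, x = C, i = V.

CVCVCV


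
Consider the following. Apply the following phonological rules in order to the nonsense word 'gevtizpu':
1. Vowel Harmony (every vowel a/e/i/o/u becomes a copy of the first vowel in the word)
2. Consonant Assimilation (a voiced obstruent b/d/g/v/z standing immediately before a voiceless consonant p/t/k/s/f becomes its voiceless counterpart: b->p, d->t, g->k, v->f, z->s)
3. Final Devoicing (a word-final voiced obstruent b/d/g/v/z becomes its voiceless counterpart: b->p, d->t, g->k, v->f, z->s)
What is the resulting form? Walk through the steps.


Starting form: 'gevtizpu'
Rule 1: Vowel Harmony: all vowels become 'e' (matching first vowel). 'gevtizpu' -> 'gevtezpe'
Rule 2: Consonant Assimilation: voiced obstruent before voiceless consonant becomes voiceless ('vt' -> 'ft', 'zp' -> 'sp'). 'gevtezpe' -> 'geftespe'
Rule 3: Final Devoicing: the word ends in the vowel 'e', not a consonant. No change.
Final form: 'geftespe'

geftespe


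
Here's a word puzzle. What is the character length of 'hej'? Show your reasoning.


Spell out 'hej' and number each letter: h(1), e(2), j(3). Total: 3 letters.

3


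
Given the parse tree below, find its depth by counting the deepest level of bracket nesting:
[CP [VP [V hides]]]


Count bracket nesting levels:
'[' at pos 0: depth = 1
'[' at pos 4: depth = 2
'[' at pos 8: depth = 3
Maximum depth reached: 3

3


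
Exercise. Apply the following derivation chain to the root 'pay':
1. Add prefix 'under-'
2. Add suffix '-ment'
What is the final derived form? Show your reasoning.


Step 1: Add prefix 'under-' to 'pay' = 'underpay'
Step 2: Add suffix '-ment' to 'underpay' = 'underpayment'

underpayment


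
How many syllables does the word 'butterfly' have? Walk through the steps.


Break 'butterfly' into syllables: but-ter-fly -> but | ter | fly = 3 syllables

3 syllables


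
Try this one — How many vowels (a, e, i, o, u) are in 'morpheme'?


Vowels in 'morpheme': o, e, e = 3 vowels.

3


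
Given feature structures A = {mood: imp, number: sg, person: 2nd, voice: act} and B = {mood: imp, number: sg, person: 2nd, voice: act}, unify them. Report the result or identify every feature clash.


Compare features:
mood: A=imp vs B=imp -> unified: imp
number: A=sg vs B=sg -> unified: sg
person: A=2nd vs B=2nd -> unified: 2nd
voice: A=act vs B=act -> unified: act
No clashes found.

Unified: {mood: imp, number: sg, person: 2nd, voice: act}


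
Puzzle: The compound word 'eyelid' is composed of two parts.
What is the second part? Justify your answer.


Split 'eyelid' into 'eye' + 'lid'. The second part is 'lid'.

lid


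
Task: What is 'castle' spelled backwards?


Reverse 'castle' character by character: 'eltsac'.

eltsac


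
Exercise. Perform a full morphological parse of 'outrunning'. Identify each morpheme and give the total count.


Step 1: Identify prefix: 'out' (meaning: surpass)
Step 2: Identify root: 'run'
Step 3: Identify suffix(es): 'ing'
Decomposition: out- (prefix: surpass) + run (root) + -ing (suffix: ongoing action)
Total morphemes: 3

3 morphemes (out- (prefix: surpass) + run (root) + -ing (suffix: ongoing action))


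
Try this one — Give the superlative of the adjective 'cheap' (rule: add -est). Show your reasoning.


Apply superlative formation (add -est): 'cheap' -> 'cheapest'.

cheapest


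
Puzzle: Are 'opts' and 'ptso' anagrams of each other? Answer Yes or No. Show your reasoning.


Sorted letters of 'opts': 'opst'
Sorted letters of 'ptso': 'opst'
They match.

Yes


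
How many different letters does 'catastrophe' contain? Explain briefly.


Unique letters in 'catastrophe': {a, c, e, h, o, p, r, s, t} = 9 distinct letters.

9


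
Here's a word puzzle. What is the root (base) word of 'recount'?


Remove prefix 're' from 'recount' to get root 'count'.

count


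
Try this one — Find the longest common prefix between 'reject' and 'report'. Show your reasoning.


Compare from the start: 2 characters match: 're'. Mismatch at position 3: 'j' vs 'p'.

re


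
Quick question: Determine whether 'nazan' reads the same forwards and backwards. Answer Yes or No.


Forward: 'nazan'
Reversed: 'nazan'
They are identical.

Yes


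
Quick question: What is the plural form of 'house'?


Apply rule: Add -s. 'house' becomes 'houses'.

houses


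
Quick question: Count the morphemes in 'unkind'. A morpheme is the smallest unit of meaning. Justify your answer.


Decomposition: un- (prefix) + kind (root) = 2 morpheme(s)

2 morphemes


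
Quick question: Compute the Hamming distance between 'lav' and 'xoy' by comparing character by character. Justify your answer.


Alignment:
Position 1: 'l' vs 'x' = DIFFER
Position 2: 'a' vs 'o' = DIFFER
Position 3: 'v' vs 'y' = DIFFER
Total differences: 3

3


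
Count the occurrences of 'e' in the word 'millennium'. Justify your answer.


Letter 'e' in 'millennium': found at position(s) 5 = 1 occurrence(s).

1


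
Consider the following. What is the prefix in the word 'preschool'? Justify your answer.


The word 'preschool' = 'pre' (prefix) + 'school' (root). The prefix is 'pre'.

pre


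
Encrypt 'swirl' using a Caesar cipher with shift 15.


Shift each letter by 15: s -> h, w -> l, i -> x, r -> g, l -> a. Result: 'hlxga'.

hlxga


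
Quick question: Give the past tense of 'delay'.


Apply rule: Add -ed. 'delay' becomes 'delayed'.

delayed


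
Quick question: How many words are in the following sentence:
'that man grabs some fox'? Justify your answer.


Split into words: that | man | grabs | some | fox = 5 words.

5


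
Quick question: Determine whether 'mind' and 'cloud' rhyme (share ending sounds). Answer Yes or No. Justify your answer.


Rime (stressed vowel + following sounds) of 'mind': -ind = /aɪnd/
Rime of 'cloud': -oud = /aʊd/
/aɪnd/ and /aʊd/ are different ending sounds, so the words do not rhyme.

No


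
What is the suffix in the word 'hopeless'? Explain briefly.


The word 'hopeless' = 'hope' (root) + '-less' (suffix). The suffix is '-less'.

less


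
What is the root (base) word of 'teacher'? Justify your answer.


Remove suffix '-er' from 'teacher' to get root 'teach'.

teach


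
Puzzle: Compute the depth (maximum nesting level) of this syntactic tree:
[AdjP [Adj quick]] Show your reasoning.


Count bracket nesting levels:
'[' at pos 0: depth = 1
'[' at pos 6: depth = 2
Maximum depth reached: 2

2


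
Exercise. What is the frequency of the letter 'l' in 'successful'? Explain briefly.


Letter 'l' in 'successful': found at position(s) 10 = 1 occurrence(s).

1


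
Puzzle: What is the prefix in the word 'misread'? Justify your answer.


The word 'misread' = 'mis' (prefix) + 'read' (root). The prefix is 'mis'.

mis


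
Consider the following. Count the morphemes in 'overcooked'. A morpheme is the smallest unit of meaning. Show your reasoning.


Decomposition: over- (prefix) + cook (root) + -ed (suffix) = 3 morpheme(s)

3 morphemes


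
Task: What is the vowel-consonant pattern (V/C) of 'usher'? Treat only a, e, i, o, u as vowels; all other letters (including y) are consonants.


Letter mapping: u = V, s = C, h = C, e = V, r = C.

VCCVC


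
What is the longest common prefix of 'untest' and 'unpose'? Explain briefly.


Compare from the start: 2 characters match: 'un'. Mismatch at position 3: 't' vs 'p'.

un


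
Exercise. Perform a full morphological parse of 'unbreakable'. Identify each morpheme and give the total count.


Step 1: Identify prefix: 'un' (meaning: not/reverse)
Step 2: Identify root: 'break'
Step 3: Identify suffix(es): 'able'
Decomposition: un- (prefix: not/reverse) + break (root) + -able (suffix: capable of)
Total morphemes: 3

3 morphemes (un- (prefix: not/reverse) + break (root) + -able (suffix: capable of))


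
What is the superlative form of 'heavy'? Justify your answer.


Apply superlative formation (consonant + y: change y to i, add -est): 'heavy' -> 'heaviest'.

heaviest


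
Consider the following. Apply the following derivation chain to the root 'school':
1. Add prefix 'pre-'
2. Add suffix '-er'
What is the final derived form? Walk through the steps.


Step 1: Add prefix 'pre-' to 'school' = 'preschool'
Step 2: Add suffix '-er' to 'preschool' = 'preschooler'

preschooler


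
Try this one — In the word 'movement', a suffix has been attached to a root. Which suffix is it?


The word 'movement' = 'move' (root) + '-ment' (suffix). The suffix is '-ment'.

ment


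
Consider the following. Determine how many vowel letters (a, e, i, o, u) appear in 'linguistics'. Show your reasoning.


Vowels in 'linguistics': i, u, i, i = 4 vowels.

4


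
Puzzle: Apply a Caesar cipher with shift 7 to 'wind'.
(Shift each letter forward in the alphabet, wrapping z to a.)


Shift each letter by 7: w -> d, i -> p, n -> u, d -> k. Result: 'dpuk'.

dpuk


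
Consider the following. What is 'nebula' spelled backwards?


Reverse 'nebula' character by character: 'aluben'.

aluben


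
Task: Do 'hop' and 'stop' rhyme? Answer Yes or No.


Rime (stressed vowel + following sounds) of 'hop': -op = /ɒp/
Rime of 'stop': -op = /ɒp/
/ɒp/ and /ɒp/ are the same ending sound, so the words rhyme.

Yes


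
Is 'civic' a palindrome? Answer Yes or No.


Forward: 'civic'
Reversed: 'civic'
They are identical.

Yes


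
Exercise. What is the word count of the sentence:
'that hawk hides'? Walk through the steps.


Split into words: that | hawk | hides = 3 words.

3


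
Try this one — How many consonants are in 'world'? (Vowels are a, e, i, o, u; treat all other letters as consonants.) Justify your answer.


Consonants in 'world': w, r, l, d = 4 consonants.

4


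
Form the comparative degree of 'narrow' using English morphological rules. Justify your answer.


Apply comparative formation (add -er): 'narrow' -> 'narrower'.

narrower


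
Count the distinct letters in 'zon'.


Unique letters in 'zon': {n, o, z} = 3 distinct letters.

3


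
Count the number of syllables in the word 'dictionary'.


Break 'dictionary' into syllables: dic-tion-ar-y -> dic | tion | ar | y = 4 syllables

4 syllables


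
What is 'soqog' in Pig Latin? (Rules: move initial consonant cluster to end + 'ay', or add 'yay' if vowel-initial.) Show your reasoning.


'soqog': move consonant cluster 's' to end and add 'ay': 'oqogsay'.

oqogsay


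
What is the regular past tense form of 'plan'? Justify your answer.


Apply rule: Double final consonant and add -ed. 'plan' becomes 'planned'.

planned


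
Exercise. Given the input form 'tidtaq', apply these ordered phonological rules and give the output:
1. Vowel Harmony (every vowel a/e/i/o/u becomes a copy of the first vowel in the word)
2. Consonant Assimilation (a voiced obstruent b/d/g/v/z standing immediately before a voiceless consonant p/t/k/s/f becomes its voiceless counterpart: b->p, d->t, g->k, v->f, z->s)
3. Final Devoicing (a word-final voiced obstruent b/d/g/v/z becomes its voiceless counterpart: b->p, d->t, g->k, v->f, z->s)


Starting form: 'tidtaq'
Rule 1: Vowel Harmony: all vowels become 'i' (matching first vowel). 'tidtaq' -> 'tidtiq'
Rule 2: Consonant Assimilation: voiced obstruent before voiceless consonant becomes voiceless ('dt' -> 'tt'). 'tidtiq' -> 'tittiq'
Rule 3: Final Devoicing: final consonant 'q' is not one of the voiced obstruents b/d/g/v/z. No change.
Final form: 'tittiq'

tittiq


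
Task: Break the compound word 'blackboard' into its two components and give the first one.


Split 'blackboard' into 'black' + 'board'. The first part is 'black'.

black


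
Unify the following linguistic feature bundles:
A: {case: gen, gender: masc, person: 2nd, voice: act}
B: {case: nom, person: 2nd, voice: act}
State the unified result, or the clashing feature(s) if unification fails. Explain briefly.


Compare features:
case: A=gen vs B=nom -> CLASH
gender: A=masc vs B=_ -> unified: masc
person: A=2nd vs B=2nd -> unified: 2nd
voice: A=act vs B=act -> unified: act
Clash detected on feature 'case' (gen vs nom); unification fails.

CLASH on 'case' (gen vs nom)


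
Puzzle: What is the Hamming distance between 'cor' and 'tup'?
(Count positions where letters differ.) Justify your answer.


Alignment:
Position 1: 'c' vs 't' = DIFFER
Position 2: 'o' vs 'u' = DIFFER
Position 3: 'r' vs 'p' = DIFFER
Total differences: 3

3


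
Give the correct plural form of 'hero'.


Apply rule: Add -es (consonant + o). 'hero' becomes 'heroes'.

heroes


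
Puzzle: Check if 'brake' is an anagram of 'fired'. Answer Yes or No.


Sorted letters of 'brake': 'abekr'
Sorted letters of 'fired': 'defir'
They do not match.

No


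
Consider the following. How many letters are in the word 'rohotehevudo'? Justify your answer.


Spell out 'rohotehevudo' and number each letter: r(1), o(2), h(3), o(4), t(5), e(6), h(7), e(8), v(9), u(10), d(11), o(12). Total: 12 letters.

12


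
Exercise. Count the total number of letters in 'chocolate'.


Spell out 'chocolate' and number each letter: c(1), h(2), o(3), c(4), o(5), l(6), a(7), t(8), e(9). Total: 9 letters.

9


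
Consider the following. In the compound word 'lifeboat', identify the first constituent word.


Split 'lifeboat' into 'life' + 'boat'. The first part is 'life'.

life


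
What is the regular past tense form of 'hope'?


Apply rule: Add -d (word ends in -e). 'hope' becomes 'hoped'.

hoped


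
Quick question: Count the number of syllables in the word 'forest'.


Break 'forest' into syllables: for-est -> for | est = 2 syllables

2 syllables


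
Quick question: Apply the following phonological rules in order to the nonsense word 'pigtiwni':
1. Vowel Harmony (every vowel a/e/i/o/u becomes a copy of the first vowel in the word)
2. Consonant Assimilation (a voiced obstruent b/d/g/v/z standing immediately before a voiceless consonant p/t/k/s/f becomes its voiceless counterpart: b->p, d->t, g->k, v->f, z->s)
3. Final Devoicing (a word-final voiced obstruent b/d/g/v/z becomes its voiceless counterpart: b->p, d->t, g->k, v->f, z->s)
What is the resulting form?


Starting form: 'pigtiwni'
Rule 1: Vowel Harmony: all vowels already match. No change.
Rule 2: Consonant Assimilation: voiced obstruent before voiceless consonant becomes voiceless ('gt' -> 'kt'). 'pigtiwni' -> 'piktiwni'
Rule 3: Final Devoicing: the word ends in the vowel 'i', not a consonant. No change.
Final form: 'piktiwni'

piktiwni


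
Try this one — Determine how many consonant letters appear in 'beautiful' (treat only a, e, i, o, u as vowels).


Consonants in 'beautiful': b, t, f, l = 4 consonants.

4


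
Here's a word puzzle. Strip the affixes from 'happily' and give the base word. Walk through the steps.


Remove suffix '-ly' from 'happily' to get root 'happy'.

happy


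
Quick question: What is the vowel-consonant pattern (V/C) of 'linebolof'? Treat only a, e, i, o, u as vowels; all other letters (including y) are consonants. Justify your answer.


Letter mapping: l = C, i = V, n = C, e = V, b = C, o = V, l = C, o = V, f = C.

CVCVCVCVC


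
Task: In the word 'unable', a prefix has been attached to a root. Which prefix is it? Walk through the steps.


The word 'unable' = 'un' (prefix) + 'able' (root). The prefix is 'un'.

un


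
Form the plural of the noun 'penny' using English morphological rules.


Apply rule: Change -y to -ies (consonant + y). 'penny' becomes 'pennies'.

pennies


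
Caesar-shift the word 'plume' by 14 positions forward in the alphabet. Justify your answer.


Shift each letter by 14: p -> d, l -> z, u -> i, m -> a, e -> s. Result: 'dzias'.

dzias


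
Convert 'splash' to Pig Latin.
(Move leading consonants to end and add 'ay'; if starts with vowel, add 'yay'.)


'splash': move consonant cluster 'spl' to end and add 'ay': 'ashsplay'.

ashsplay


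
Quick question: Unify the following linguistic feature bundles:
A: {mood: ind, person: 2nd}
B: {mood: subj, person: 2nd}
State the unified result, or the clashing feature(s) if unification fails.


Compare features:
mood: A=ind vs B=subj -> CLASH
person: A=2nd vs B=2nd -> unified: 2nd
Clash detected on feature 'mood' (ind vs subj); unification fails.

CLASH on 'mood' (ind vs subj)


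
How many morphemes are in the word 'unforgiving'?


Decomposition: un- (prefix) + forgive (root) + -ing (suffix) = 3 morpheme(s)

3 morphemes


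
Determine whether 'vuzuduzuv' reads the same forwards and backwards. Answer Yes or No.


Forward: 'vuzuduzuv'
Reversed: 'vuzuduzuv'
They are identical.

Yes


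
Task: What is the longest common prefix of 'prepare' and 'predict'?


Compare from the start: 3 characters match: 'pre'. Mismatch at position 4: 'p' vs 'd'.

pre


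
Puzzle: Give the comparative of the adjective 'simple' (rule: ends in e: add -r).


Apply comparative formation (ends in e: add -r): 'simple' -> 'simpler'.

simpler


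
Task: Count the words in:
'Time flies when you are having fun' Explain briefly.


Split into words: Time | flies | when | you | are | having | fun = 7 words.

7


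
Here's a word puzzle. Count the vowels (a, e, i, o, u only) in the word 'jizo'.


Vowels in 'jizo': i, o = 2 vowels.

2


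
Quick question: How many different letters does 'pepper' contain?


Unique letters in 'pepper': {e, p, r} = 3 distinct letters.

3


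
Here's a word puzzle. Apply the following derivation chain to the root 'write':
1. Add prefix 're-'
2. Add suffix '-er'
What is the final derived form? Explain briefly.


Step 1: Add prefix 're-' to 'write' = 'rewrite'
Step 2: Add suffix '-er' to 'rewrite' = 'rewriter'

rewriter


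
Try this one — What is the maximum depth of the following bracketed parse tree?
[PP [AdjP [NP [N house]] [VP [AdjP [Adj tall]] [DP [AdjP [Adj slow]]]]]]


Count bracket nesting levels:
'[' at pos 0: depth = 1
'[' at pos 4: depth = 2
'[' at pos 10: depth = 3
'[' at pos 14: depth = 4
'[' at pos 25: depth = 3
'[' at pos 29: depth = 4
'[' at pos 35: depth = 5
'[' at pos 47: depth = 4
'[' at pos 51: depth = 5
'[' at pos 57: depth = 6
Maximum depth reached: 6

6


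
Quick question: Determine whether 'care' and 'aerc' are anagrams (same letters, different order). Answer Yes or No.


Sorted letters of 'care': 'acer'
Sorted letters of 'aerc': 'acer'
They match.

Yes


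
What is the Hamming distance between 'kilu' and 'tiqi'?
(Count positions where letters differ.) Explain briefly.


Alignment:
Position 1: 'k' vs 't' = DIFFER
Position 2: 'i' vs 'i' = match
Position 3: 'l' vs 'q' = DIFFER
Position 4: 'u' vs 'i' = DIFFER
Total differences: 3

3


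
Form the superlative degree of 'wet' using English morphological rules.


Apply superlative formation (double final consonant, add -est): 'wet' -> 'wettest'.

wettest


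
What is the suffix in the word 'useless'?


The word 'useless' = 'use' (root) + '-less' (suffix). The suffix is '-less'.

less


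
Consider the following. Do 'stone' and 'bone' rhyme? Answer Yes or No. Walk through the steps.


Rime (stressed vowel + following sounds) of 'stone': -one = /oʊn/
Rime of 'bone': -one = /oʊn/
/oʊn/ and /oʊn/ are the same ending sound, so the words rhyme.

Yes


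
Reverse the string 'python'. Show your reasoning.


Reverse 'python' character by character: 'nohtyp'.

nohtyp


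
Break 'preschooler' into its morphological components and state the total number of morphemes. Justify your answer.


Step 1: Identify prefix: 'pre' (meaning: before)
Step 2: Identify root: 'school'
Step 3: Identify suffix(es): 'er'
Decomposition: pre- (prefix: before) + school (root) + -er (suffix: one who)
Total morphemes: 3

3 morphemes (pre- (prefix: before) + school (root) + -er (suffix: one who))


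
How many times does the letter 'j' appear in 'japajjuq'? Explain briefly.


Letter 'j' in 'japajjuq': found at position(s) 1, 5, 6 = 3 occurrence(s).

3


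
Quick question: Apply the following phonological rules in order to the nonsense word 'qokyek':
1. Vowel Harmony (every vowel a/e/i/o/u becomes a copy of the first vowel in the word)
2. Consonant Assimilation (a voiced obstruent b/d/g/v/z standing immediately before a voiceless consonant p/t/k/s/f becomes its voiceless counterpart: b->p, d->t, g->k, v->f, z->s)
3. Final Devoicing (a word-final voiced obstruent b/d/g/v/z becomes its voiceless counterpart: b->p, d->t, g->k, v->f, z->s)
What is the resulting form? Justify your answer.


Starting form: 'qokyek'
Rule 1: Vowel Harmony: all vowels become 'o' (matching first vowel). 'qokyek' -> 'qokyok'
Rule 2: Consonant Assimilation: no voiced obstruent (b/d/g/v/z) stands immediately before a voiceless consonant (p/t/k/s/f). No change.
Rule 3: Final Devoicing: final consonant 'k' is not one of the voiced obstruents b/d/g/v/z. No change.
Final form: 'qokyok'

qokyok


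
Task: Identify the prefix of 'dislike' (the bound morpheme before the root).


The word 'dislike' = 'dis' (prefix) + 'like' (root). The prefix is 'dis'.

dis


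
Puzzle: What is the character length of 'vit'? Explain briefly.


Spell out 'vit' and number each letter: v(1), i(2), t(3). Total: 3 letters.

3


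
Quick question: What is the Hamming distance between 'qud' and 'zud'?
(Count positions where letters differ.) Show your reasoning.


Alignment:
Position 1: 'q' vs 'z' = DIFFER
Position 2: 'u' vs 'u' = match
Position 3: 'd' vs 'd' = match
Total differences: 1

1


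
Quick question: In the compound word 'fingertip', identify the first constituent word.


Split 'fingertip' into 'finger' + 'tip'. The first part is 'finger'.

finger


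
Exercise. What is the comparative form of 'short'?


Apply comparative formation (add -er): 'short' -> 'shorter'.

shorter


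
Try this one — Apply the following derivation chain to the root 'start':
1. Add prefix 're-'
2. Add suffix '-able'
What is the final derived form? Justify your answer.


Step 1: Add prefix 're-' to 'start' = 'restart'
Step 2: Add suffix '-able' to 'restart' = 'restartable'

restartable


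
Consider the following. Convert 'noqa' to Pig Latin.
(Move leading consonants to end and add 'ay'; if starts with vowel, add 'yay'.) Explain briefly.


'noqa': move consonant cluster 'n' to end and add 'ay': 'oqanay'.

oqanay


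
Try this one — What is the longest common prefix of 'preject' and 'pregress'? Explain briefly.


Compare from the start: 3 characters match: 'pre'. Mismatch at position 4: 'j' vs 'g'.

pre


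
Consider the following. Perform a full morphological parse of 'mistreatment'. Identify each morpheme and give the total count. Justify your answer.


Step 1: Identify prefix: 'mis' (meaning: wrongly)
Step 2: Identify root: 'treat'
Step 3: Identify suffix(es): 'ment'
Decomposition: mis- (prefix: wrongly) + treat (root) + -ment (suffix: action/result)
Total morphemes: 3

3 morphemes (mis- (prefix: wrongly) + treat (root) + -ment (suffix: action/result))


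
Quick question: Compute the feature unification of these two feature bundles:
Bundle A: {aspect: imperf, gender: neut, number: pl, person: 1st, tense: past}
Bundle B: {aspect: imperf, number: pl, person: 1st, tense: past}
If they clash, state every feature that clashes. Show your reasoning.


Compare features:
aspect: A=imperf vs B=imperf -> unified: imperf
gender: A=neut vs B=_ -> unified: neut
number: A=pl vs B=pl -> unified: pl
person: A=1st vs B=1st -> unified: 1st
tense: A=past vs B=past -> unified: past
No clashes found.

Unified: {aspect: imperf, gender: neut, number: pl, person: 1st, tense: past}


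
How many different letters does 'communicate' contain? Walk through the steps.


Unique letters in 'communicate': {a, c, e, i, m, n, o, t, u} = 9 distinct letters.

9


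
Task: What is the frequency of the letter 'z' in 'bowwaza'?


Letter 'z' in 'bowwaza': found at position(s) 6 = 1 occurrence(s).

1


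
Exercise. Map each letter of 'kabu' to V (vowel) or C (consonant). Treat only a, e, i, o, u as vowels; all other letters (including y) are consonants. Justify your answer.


Letter mapping: k = C, a = V, b = C, u = V.

CVCV


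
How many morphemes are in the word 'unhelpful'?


Decomposition: un- (prefix) + help (root) + -ful (suffix) = 3 morpheme(s)

3 morphemes


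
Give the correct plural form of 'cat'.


Apply rule: Add -s. 'cat' becomes 'cats'.

cats


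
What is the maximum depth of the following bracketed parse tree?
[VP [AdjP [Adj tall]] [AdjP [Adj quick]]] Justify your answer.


Count bracket nesting levels:
'[' at pos 0: depth = 1
'[' at pos 4: depth = 2
'[' at pos 10: depth = 3
'[' at pos 22: depth = 2
'[' at pos 28: depth = 3
Maximum depth reached: 3

3


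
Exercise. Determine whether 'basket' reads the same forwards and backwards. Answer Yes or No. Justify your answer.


Forward: 'basket'
Reversed: 'teksab'
They differ.

No


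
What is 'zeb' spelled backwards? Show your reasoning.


Reverse 'zeb' character by character: 'bez'.

bez


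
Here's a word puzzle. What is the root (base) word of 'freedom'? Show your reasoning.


Remove suffix '-dom' from 'freedom' to get root 'free'.

free


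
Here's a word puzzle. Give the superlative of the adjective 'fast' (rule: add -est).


Apply superlative formation (add -est): 'fast' -> 'fastest'.

fastest


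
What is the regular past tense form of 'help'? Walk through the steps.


Apply rule: Add -ed. 'help' becomes 'helped'.

helped


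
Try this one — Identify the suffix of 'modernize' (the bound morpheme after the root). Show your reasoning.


The word 'modernize' = 'modern' (root) + '-ize' (suffix). The suffix is '-ize'.

ize


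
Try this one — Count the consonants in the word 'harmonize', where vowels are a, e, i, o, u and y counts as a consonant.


Consonants in 'harmonize': h, r, m, n, z = 5 consonants.

5


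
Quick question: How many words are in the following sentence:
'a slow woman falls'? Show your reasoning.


Split into words: a | slow | woman | falls = 4 words.

4


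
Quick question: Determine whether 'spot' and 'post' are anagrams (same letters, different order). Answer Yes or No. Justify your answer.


Sorted letters of 'spot': 'opst'
Sorted letters of 'post': 'opst'
They match.

Yes


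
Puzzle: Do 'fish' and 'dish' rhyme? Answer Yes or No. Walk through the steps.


Rime (stressed vowel + following sounds) of 'fish': -ish = /ɪʃ/
Rime of 'dish': -ish = /ɪʃ/
/ɪʃ/ and /ɪʃ/ are the same ending sound, so the words rhyme.

Yes


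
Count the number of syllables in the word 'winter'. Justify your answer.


Break 'winter' into syllables: win-ter -> win | ter = 2 syllables

2 syllables


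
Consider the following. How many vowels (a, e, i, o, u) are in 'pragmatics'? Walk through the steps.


Vowels in 'pragmatics': a, a, i = 3 vowels.

3


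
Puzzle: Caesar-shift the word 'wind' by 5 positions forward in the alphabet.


Shift each letter by 5: w -> b, i -> n, n -> s, d -> i. Result: 'bnsi'.

bnsi


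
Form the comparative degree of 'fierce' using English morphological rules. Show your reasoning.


Apply comparative formation (ends in e: add -r): 'fierce' -> 'fiercer'.

fiercer


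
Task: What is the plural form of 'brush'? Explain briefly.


Apply rule: Add -es (sibilant/fricative ending). 'brush' becomes 'brushes'.

brushes


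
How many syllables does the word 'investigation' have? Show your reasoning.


Break 'investigation' into syllables: in-ves-ti-ga-tion -> in | ves | ti | ga | tion = 5 syllables

5 syllables


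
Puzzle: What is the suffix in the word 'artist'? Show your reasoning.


The word 'artist' = 'art' (root) + '-ist' (suffix). The suffix is '-ist'.

ist


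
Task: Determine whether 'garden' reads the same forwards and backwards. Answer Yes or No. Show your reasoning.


Forward: 'garden'
Reversed: 'nedrag'
They differ.

No


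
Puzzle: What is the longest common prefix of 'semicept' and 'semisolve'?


Compare from the start: 4 characters match: 'semi'. Mismatch at position 5: 'c' vs 's'.

semi


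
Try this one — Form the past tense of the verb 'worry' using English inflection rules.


Apply rule: Change -y to -ied. 'worry' becomes 'worried'.

worried


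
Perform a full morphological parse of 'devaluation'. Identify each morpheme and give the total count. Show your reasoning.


Step 1: Identify prefix: 'de' (meaning: reverse/remove)
Step 2: Identify root: 'value'
Step 3: Identify suffix(es): 'ation'
Decomposition: de- (prefix: reverse/remove) + value (root) + -ation (suffix: act of)
Total morphemes: 3

3 morphemes (de- (prefix: reverse/remove) + value (root) + -ation (suffix: act of))


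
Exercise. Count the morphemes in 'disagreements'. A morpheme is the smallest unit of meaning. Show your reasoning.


Decomposition: dis- (prefix) + agree (root) + -ment (suffix) + -s (plural) = 4 morpheme(s)

4 morphemes


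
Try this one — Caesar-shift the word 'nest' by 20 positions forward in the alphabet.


Shift each letter by 20: n -> h, e -> y, s -> m, t -> n. Result: 'hymn'.

hymn


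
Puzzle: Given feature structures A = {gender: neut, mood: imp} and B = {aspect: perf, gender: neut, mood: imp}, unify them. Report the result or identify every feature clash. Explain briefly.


Compare features:
aspect: A=_ vs B=perf -> unified: perf
gender: A=neut vs B=neut -> unified: neut
mood: A=imp vs B=imp -> unified: imp
No clashes found.

Unified: {aspect: perf, gender: neut, mood: imp}


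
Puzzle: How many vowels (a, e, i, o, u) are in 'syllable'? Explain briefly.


Vowels in 'syllable': a, e = 2 vowels.

2


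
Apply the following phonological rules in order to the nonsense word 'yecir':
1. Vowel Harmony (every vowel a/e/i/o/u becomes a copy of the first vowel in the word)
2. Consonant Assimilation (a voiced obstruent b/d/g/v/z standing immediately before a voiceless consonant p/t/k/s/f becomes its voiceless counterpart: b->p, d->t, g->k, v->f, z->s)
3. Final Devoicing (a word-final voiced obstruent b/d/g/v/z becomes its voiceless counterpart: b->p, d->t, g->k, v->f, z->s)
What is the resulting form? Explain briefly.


Starting form: 'yecir'
Rule 1: Vowel Harmony: all vowels become 'e' (matching first vowel). 'yecir' -> 'yecer'
Rule 2: Consonant Assimilation: no voiced obstruent (b/d/g/v/z) stands immediately before a voiceless consonant (p/t/k/s/f). No change.
Rule 3: Final Devoicing: final consonant 'r' is not one of the voiced obstruents b/d/g/v/z. No change.
Final form: 'yecer'

yecer


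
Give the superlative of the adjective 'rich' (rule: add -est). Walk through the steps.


Apply superlative formation (add -est): 'rich' -> 'richest'.

richest


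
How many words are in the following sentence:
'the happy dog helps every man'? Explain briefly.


Split into words: the | happy | dog | helps | every | man = 6 words.

6


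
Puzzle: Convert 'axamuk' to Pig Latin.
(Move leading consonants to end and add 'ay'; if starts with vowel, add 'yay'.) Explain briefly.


'axamuk' starts with a vowel, so add 'yay': 'axamukyay'.

axamukyay


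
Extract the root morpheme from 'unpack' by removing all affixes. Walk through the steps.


Remove prefix 'un' from 'unpack' to get root 'pack'.

pack


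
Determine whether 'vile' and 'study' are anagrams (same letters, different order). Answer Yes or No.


Sorted letters of 'vile': 'eilv'
Sorted letters of 'study': 'dstuy'
They do not match.

No


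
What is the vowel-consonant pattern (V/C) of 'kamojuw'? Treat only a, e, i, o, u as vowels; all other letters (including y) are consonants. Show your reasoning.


Letter mapping: k = C, a = V, m = C, o = V, j = C, u = V, w = C.

CVCVCVC


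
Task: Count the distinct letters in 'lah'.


Unique letters in 'lah': {a, h, l} = 3 distinct letters.

3


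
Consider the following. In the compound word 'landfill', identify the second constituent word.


Split 'landfill' into 'land' + 'fill'. The second part is 'fill'.

fill


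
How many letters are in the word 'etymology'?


Spell out 'etymology' and number each letter: e(1), t(2), y(3), m(4), o(5), l(6), o(7), g(8), y(9). Total: 9 letters.

9


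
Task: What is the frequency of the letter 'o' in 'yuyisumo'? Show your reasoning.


Letter 'o' in 'yuyisumo': found at position(s) 8 = 1 occurrence(s).

1


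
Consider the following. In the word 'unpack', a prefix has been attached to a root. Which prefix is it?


The word 'unpack' = 'un' (prefix) + 'pack' (root). The prefix is 'un'.

un


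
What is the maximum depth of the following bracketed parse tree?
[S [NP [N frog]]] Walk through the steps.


Count bracket nesting levels:
'[' at pos 0: depth = 1
'[' at pos 3: depth = 2
'[' at pos 7: depth = 3
Maximum depth reached: 3

3


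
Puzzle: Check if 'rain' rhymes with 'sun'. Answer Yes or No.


Rime (stressed vowel + following sounds) of 'rain': -ain = /eɪn/
Rime of 'sun': -un = /ʌn/
/eɪn/ and /ʌn/ are different ending sounds, so the words do not rhyme.

No


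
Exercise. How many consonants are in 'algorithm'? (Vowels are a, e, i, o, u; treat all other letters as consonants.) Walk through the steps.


Consonants in 'algorithm': l, g, r, t, h, m = 6 consonants.

6


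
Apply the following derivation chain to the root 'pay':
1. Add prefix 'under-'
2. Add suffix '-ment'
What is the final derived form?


Step 1: Add prefix 'under-' to 'pay' = 'underpay'
Step 2: Add suffix '-ment' to 'underpay' = 'underpayment'

underpayment


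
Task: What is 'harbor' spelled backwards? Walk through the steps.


Reverse 'harbor' character by character: 'robrah'.

robrah


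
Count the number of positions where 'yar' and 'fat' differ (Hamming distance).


Alignment:
Position 1: 'y' vs 'f' = DIFFER
Position 2: 'a' vs 'a' = match
Position 3: 'r' vs 't' = DIFFER
Total differences: 2

2


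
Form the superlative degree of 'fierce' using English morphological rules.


Apply superlative formation (ends in e: add -st): 'fierce' -> 'fiercest'.

fiercest


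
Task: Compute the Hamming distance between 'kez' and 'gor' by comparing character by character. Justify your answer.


Alignment:
Position 1: 'k' vs 'g' = DIFFER
Position 2: 'e' vs 'o' = DIFFER
Position 3: 'z' vs 'r' = DIFFER
Total differences: 3

3


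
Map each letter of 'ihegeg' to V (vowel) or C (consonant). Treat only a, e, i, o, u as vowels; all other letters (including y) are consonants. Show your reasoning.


Letter mapping: i = V, h = C, e = V, g = C, e = V, g = C.

VCVCVC


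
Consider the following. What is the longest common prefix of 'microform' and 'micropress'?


Compare from the start: 5 characters match: 'micro'. Mismatch at position 6: 'f' vs 'p'.

micro


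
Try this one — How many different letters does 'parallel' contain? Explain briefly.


Unique letters in 'parallel': {a, e, l, p, r} = 5 distinct letters.

5


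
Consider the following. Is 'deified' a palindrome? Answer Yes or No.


Forward: 'deified'
Reversed: 'deified'
They are identical.

Yes


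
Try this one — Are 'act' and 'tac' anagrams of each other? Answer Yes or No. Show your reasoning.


Sorted letters of 'act': 'act'
Sorted letters of 'tac': 'act'
They match.

Yes


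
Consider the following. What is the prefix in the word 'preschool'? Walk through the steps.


The word 'preschool' = 'pre' (prefix) + 'school' (root). The prefix is 'pre'.

pre


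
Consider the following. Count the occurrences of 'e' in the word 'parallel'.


Letter 'e' in 'parallel': found at position(s) 7 = 1 occurrence(s).

1


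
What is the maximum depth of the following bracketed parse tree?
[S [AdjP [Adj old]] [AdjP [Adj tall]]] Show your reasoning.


Count bracket nesting levels:
'[' at pos 0: depth = 1
'[' at pos 3: depth = 2
'[' at pos 9: depth = 3
'[' at pos 20: depth = 2
'[' at pos 26: depth = 3
Maximum depth reached: 3

3


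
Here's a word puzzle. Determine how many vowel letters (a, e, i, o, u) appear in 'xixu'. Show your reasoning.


Vowels in 'xixu': i, u = 2 vowels.

2


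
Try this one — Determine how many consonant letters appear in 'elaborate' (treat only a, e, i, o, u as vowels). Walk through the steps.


Consonants in 'elaborate': l, b, r, t = 4 consonants.

4


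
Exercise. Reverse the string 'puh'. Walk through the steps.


Reverse 'puh' character by character: 'hup'.

hup


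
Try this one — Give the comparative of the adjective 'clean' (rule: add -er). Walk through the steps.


Apply comparative formation (add -er): 'clean' -> 'cleaner'.

cleaner


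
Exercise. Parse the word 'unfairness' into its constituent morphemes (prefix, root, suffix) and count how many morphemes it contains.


Step 1: Identify prefix: 'un' (meaning: not/reverse)
Step 2: Identify root: 'fair'
Step 3: Identify suffix(es): 'ness'
Decomposition: un- (prefix: not/reverse) + fair (root) + -ness (suffix: state of)
Total morphemes: 3

3 morphemes (un- (prefix: not/reverse) + fair (root) + -ness (suffix: state of))


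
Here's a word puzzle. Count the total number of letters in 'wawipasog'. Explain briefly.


Spell out 'wawipasog' and number each letter: w(1), a(2), w(3), i(4), p(5), a(6), s(7), o(8), g(9). Total: 9 letters.

9


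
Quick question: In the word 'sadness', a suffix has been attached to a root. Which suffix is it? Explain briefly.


The word 'sadness' = 'sad' (root) + '-ness' (suffix). The suffix is '-ness'.

ness


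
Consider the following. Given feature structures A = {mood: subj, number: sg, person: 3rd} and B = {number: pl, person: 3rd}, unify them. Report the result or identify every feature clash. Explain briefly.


Compare features:
mood: A=subj vs B=_ -> unified: subj
number: A=sg vs B=pl -> CLASH
person: A=3rd vs B=3rd -> unified: 3rd
Clash detected on feature 'number' (sg vs pl); unification fails.

CLASH on 'number' (sg vs pl)


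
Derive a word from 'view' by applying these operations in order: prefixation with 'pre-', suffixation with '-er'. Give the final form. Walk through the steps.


Step 1: Add prefix 'pre-' to 'view' = 'preview'
Step 2: Add suffix '-er' to 'preview' = 'previewer'

previewer


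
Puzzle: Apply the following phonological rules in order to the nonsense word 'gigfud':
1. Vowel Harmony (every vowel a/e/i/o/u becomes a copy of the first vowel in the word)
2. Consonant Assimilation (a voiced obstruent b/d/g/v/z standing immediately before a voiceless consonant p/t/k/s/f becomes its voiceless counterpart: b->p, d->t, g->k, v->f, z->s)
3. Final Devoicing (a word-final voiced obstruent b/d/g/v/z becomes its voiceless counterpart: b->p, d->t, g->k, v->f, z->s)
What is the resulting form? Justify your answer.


Starting form: 'gigfud'
Rule 1: Vowel Harmony: all vowels become 'i' (matching first vowel). 'gigfud' -> 'gigfid'
Rule 2: Consonant Assimilation: voiced obstruent before voiceless consonant becomes voiceless ('gf' -> 'kf'). 'gigfid' -> 'gikfid'
Rule 3: Final Devoicing: word-final voiced obstruent 'd' becomes voiceless 't'. 'gikfid' -> 'gikfit'
Final form: 'gikfit'

gikfit
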